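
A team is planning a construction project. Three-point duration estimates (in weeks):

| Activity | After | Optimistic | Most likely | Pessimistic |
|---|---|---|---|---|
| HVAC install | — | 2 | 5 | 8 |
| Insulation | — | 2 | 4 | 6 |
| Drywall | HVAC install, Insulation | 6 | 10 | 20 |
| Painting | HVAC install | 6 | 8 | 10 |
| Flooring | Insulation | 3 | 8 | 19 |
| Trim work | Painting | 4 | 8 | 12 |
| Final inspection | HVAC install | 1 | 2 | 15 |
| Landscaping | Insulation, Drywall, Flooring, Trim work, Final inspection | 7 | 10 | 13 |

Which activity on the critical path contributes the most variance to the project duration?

Trim work

te_HVAC install = (2 + 4·5 + 8)/6 = 30/6 = 5; σ²_HVAC install = ((8−2)/6)² = 1.000
te_Insulation = (2 + 4·4 + 6)/6 = 24/6 = 4; σ²_Insulation = ((6−2)/6)² = 0.444
te_Drywall = (6 + 4·10 + 20)/6 = 66/6 = 11; σ²_Drywall = ((20−6)/6)² = 5.444
te_Painting = (6 + 4·8 + 10)/6 = 48/6 = 8; σ²_Painting = ((10−6)/6)² = 0.444
te_Flooring = (3 + 4·8 + 19)/6 = 54/6 = 9; σ²_Flooring = ((19−3)/6)² = 7.111
te_Trim work = (4 + 4·8 + 12)/6 = 48/6 = 8; σ²_Trim work = ((12−4)/6)² = 1.778
te_Final inspection = (1 + 4·2 + 15)/6 = 24/6 = 4; σ²_Final inspection = ((15−1)/6)² = 5.444
te_Landscaping = (7 + 4·10 + 13)/6 = 60/6 = 10; σ²_Landscaping = ((13−7)/6)² = 1.000

Forward pass:
ES_HVAC install = 0; EF_HVAC install = 5
ES_Insulation = 0; EF_Insulation = 4
ES_Drywall = max(EF_HVAC install=5, EF_Insulation=4) = 5; EF_Drywall = 5+11 = 16
ES_Painting = 5; EF_Painting = 5+8 = 13
ES_Flooring = 4; EF_Flooring = 4+9 = 13
ES_Trim work = 13; EF_Trim work = 13+8 = 21
ES_Final inspection = 5; EF_Final inspection = 5+4 = 9
ES_Landscaping = max(EF_Insulation=4, EF_Drywall=16, EF_Flooring=13, EF_Trim work=21, EF_Final inspection=9) = 21; EF_Landscaping = 21+10 = 31
Expected project duration μ = 31 weeks. Critical path: HVAC install → Painting → Trim work → Landscaping.

Variances on critical path: σ²_HVAC install=1.000, σ²_Painting=0.444, σ²_Trim work=1.778, σ²_Landscaping=1.000.
Largest is σ²_Trim work = 1.778.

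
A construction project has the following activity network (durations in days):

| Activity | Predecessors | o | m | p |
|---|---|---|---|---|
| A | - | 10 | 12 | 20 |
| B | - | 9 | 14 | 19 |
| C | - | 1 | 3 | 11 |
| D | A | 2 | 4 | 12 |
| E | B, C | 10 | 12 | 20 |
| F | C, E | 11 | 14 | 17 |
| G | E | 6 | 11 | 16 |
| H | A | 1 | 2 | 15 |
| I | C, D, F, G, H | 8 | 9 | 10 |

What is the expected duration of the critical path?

te_A = (10 + 4·12 + 20)/6 = 78/6 = 13
te_B = (9 + 4·14 + 19)/6 = 84/6 = 14
te_C = (1 + 4·3 + 11)/6 = 24/6 = 4
te_D = (2 + 4·4 + 12)/6 = 30/6 = 5
te_E = (10 + 4·12 + 20)/6 = 78/6 = 13
te_F = (11 + 4·14 + 17)/6 = 84/6 = 14
te_G = (6 + 4·11 + 16)/6 = 66/6 = 11
te_H = (1 + 4·2 + 15)/6 = 24/6 = 4
te_I = (8 + 4·9 + 10)/6 = 54/6 = 9

Forward pass:
ES_A = 0; EF_A = 13
ES_B = 0; EF_B = 14
ES_C = 0; EF_C = 4
ES_D = 13; EF_D = 13+5 = 18
ES_E = max(EF_B=14, EF_C=4) = 14; EF_E = 14+13 = 27
ES_F = max(EF_C=4, EF_E=27) = 27; EF_F = 27+14 = 41
ES_G = 27; EF_G = 27+11 = 38
ES_H = 13; EF_H = 13+4 = 17
ES_I = max(EF_C=4, EF_D=18, EF_F=41, EF_G=38, EF_H=17) = 41; EF_I = 41+9 = 50
Expected project duration μ = 50 days. Critical path: B → E → F → I.

50 days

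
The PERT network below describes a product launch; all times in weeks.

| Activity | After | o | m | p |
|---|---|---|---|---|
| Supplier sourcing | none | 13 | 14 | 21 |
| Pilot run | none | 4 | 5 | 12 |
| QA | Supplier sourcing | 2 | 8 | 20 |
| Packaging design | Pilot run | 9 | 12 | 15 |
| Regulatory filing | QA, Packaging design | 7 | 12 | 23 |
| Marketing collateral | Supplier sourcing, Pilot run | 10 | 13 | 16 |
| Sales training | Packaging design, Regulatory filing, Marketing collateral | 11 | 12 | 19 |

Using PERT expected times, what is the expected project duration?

50 weeks

te_Supplier sourcing = (13 + 4·14 + 21)/6 = 90/6 = 15
te_Pilot run = (4 + 4·5 + 12)/6 = 36/6 = 6
te_QA = (2 + 4·8 + 20)/6 = 54/6 = 9
te_Packaging design = (9 + 4·12 + 15)/6 = 72/6 = 12
te_Regulatory filing = (7 + 4·12 + 23)/6 = 78/6 = 13
te_Marketing collateral = (10 + 4·13 + 16)/6 = 78/6 = 13
te_Sales training = (11 + 4·12 + 19)/6 = 78/6 = 13

Forward pass:
ES_Supplier sourcing = 0; EF_Supplier sourcing = 15
ES_Pilot run = 0; EF_Pilot run = 6
ES_QA = 15; EF_QA = 15+9 = 24
ES_Packaging design = 6; EF_Packaging design = 6+12 = 18
ES_Regulatory filing = max(EF_QA=24, EF_Packaging design=18) = 24; EF_Regulatory filing = 24+13 = 37
ES_Marketing collateral = max(EF_Supplier sourcing=15, EF_Pilot run=6) = 15; EF_Marketing collateral = 15+13 = 28
ES_Sales training = max(EF_Packaging design=18, EF_Regulatory filing=37, EF_Marketing collateral=28) = 37; EF_Sales training = 37+13 = 50
Expected project duration μ = 50 weeks. Critical path: Supplier sourcing → QA → Regulatory filing → Sales training.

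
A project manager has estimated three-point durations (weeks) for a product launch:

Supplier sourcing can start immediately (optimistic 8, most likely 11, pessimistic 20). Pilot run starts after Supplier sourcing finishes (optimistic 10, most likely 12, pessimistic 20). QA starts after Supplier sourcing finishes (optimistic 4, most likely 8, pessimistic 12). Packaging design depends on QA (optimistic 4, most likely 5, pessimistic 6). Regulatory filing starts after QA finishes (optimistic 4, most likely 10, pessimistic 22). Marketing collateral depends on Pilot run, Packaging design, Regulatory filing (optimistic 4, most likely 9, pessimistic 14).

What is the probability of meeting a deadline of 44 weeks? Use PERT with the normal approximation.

te_Supplier sourcing = (8 + 4·11 + 20)/6 = 72/6 = 12; σ²_Supplier sourcing = ((20−8)/6)² = 4.000
te_Pilot run = (10 + 4·12 + 20)/6 = 78/6 = 13; σ²_Pilot run = ((20−10)/6)² = 2.778
te_QA = (4 + 4·8 + 12)/6 = 48/6 = 8; σ²_QA = ((12−4)/6)² = 1.778
te_Packaging design = (4 + 4·5 + 6)/6 = 30/6 = 5; σ²_Packaging design = ((6−4)/6)² = 0.111
te_Regulatory filing = (4 + 4·10 + 22)/6 = 66/6 = 11; σ²_Regulatory filing = ((22−4)/6)² = 9.000
te_Marketing collateral = (4 + 4·9 + 14)/6 = 54/6 = 9; σ²_Marketing collateral = ((14−4)/6)² = 2.778

Forward pass:
ES_Supplier sourcing = 0; EF_Supplier sourcing = 12
ES_Pilot run = 12; EF_Pilot run = 12+13 = 25
ES_QA = 12; EF_QA = 12+8 = 20
ES_Packaging design = 20; EF_Packaging design = 20+5 = 25
ES_Regulatory filing = 20; EF_Regulatory filing = 20+11 = 31
ES_Marketing collateral = max(EF_Pilot run=25, EF_Packaging design=25, EF_Regulatory filing=31) = 31; EF_Marketing collateral = 31+9 = 40
Expected project duration μ = 40 weeks. Critical path: Supplier sourcing → QA → Regulatory filing → Marketing collateral.

Variance along critical path = 4.000 + 1.778 + 9.000 + 2.778 = 17.556; σ = √17.556 = 4.190 weeks.
Z = (44 − 40) / 4.190 = 0.955
P(T ≤ 44) = Φ(0.955) ≈ 0.830

0.830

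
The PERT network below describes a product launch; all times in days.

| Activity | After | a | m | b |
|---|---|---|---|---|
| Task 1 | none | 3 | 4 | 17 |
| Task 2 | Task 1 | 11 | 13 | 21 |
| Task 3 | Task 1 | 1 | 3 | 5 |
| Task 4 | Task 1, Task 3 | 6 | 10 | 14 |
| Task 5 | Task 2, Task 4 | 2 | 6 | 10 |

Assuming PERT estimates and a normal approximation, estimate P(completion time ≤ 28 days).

te_Task 1 = (3 + 4·4 + 17)/6 = 36/6 = 6; σ²_Task 1 = ((17−3)/6)² = 5.444
te_Task 2 = (11 + 4·13 + 21)/6 = 84/6 = 14; σ²_Task 2 = ((21−11)/6)² = 2.778
te_Task 3 = (1 + 4·3 + 5)/6 = 18/6 = 3; σ²_Task 3 = ((5−1)/6)² = 0.444
te_Task 4 = (6 + 4·10 + 14)/6 = 60/6 = 10; σ²_Task 4 = ((14−6)/6)² = 1.778
te_Task 5 = (2 + 4·6 + 10)/6 = 36/6 = 6; σ²_Task 5 = ((10−2)/6)² = 1.778

Forward pass:
ES_Task 1 = 0; EF_Task 1 = 6
ES_Task 2 = 6; EF_Task 2 = 6+14 = 20
ES_Task 3 = 6; EF_Task 3 = 6+3 = 9
ES_Task 4 = max(EF_Task 1=6, EF_Task 3=9) = 9; EF_Task 4 = 9+10 = 19
ES_Task 5 = max(EF_Task 2=20, EF_Task 4=19) = 20; EF_Task 5 = 20+6 = 26
Expected project duration μ = 26 days. Critical path: Task 1 → Task 2 → Task 5.

Variance along critical path = 5.444 + 2.778 + 1.778 = 10.000; σ = √10.000 = 3.162 days.
Z = (28 − 26) / 3.162 = 0.632
P(T ≤ 28) = Φ(0.632) ≈ 0.736

0.736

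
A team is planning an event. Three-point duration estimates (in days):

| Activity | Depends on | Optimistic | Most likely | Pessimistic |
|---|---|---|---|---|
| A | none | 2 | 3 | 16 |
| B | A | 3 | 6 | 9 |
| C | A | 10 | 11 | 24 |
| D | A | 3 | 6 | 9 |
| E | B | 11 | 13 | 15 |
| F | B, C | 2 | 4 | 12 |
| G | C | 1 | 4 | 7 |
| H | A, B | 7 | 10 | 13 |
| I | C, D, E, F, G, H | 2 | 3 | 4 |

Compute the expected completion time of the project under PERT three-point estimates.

27 days

te_A = (2 + 4·3 + 16)/6 = 30/6 = 5
te_B = (3 + 4·6 + 9)/6 = 36/6 = 6
te_C = (10 + 4·11 + 24)/6 = 78/6 = 13
te_D = (3 + 4·6 + 9)/6 = 36/6 = 6
te_E = (11 + 4·13 + 15)/6 = 78/6 = 13
te_F = (2 + 4·4 + 12)/6 = 30/6 = 5
te_G = (1 + 4·4 + 7)/6 = 24/6 = 4
te_H = (7 + 4·10 + 13)/6 = 60/6 = 10
te_I = (2 + 4·3 + 4)/6 = 18/6 = 3

Forward pass:
ES_A = 0; EF_A = 5
ES_B = 5; EF_B = 5+6 = 11
ES_C = 5; EF_C = 5+13 = 18
ES_D = 5; EF_D = 5+6 = 11
ES_E = 11; EF_E = 11+13 = 24
ES_F = max(EF_B=11, EF_C=18) = 18; EF_F = 18+5 = 23
ES_G = 18; EF_G = 18+4 = 22
ES_H = max(EF_A=5, EF_B=11) = 11; EF_H = 11+10 = 21
ES_I = max(EF_C=18, EF_D=11, EF_E=24, EF_F=23, EF_G=22, EF_H=21) = 24; EF_I = 24+3 = 27
Expected project duration μ = 27 days. Critical path: A → B → E → I.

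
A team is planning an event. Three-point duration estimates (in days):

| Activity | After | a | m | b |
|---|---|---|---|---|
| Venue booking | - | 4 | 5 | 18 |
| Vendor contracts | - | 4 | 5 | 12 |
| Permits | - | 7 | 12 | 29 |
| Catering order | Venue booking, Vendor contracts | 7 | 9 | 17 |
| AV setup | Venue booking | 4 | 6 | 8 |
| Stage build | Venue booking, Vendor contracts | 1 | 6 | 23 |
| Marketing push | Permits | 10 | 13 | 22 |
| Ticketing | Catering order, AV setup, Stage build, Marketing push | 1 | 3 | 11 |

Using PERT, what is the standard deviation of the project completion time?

te_Venue booking = (4 + 4·5 + 18)/6 = 42/6 = 7; σ²_Venue booking = ((18−4)/6)² = 5.444
te_Vendor contracts = (4 + 4·5 + 12)/6 = 36/6 = 6; σ²_Vendor contracts = ((12−4)/6)² = 1.778
te_Permits = (7 + 4·12 + 29)/6 = 84/6 = 14; σ²_Permits = ((29−7)/6)² = 13.444
te_Catering order = (7 + 4·9 + 17)/6 = 60/6 = 10; σ²_Catering order = ((17−7)/6)² = 2.778
te_AV setup = (4 + 4·6 + 8)/6 = 36/6 = 6; σ²_AV setup = ((8−4)/6)² = 0.444
te_Stage build = (1 + 4·6 + 23)/6 = 48/6 = 8; σ²_Stage build = ((23−1)/6)² = 13.444
te_Marketing push = (10 + 4·13 + 22)/6 = 84/6 = 14; σ²_Marketing push = ((22−10)/6)² = 4.000
te_Ticketing = (1 + 4·3 + 11)/6 = 24/6 = 4; σ²_Ticketing = ((11−1)/6)² = 2.778

Forward pass:
ES_Venue booking = 0; EF_Venue booking = 7
ES_Vendor contracts = 0; EF_Vendor contracts = 6
ES_Permits = 0; EF_Permits = 14
ES_Catering order = max(EF_Venue booking=7, EF_Vendor contracts=6) = 7; EF_Catering order = 7+10 = 17
ES_AV setup = 7; EF_AV setup = 7+6 = 13
ES_Stage build = max(EF_Venue booking=7, EF_Vendor contracts=6) = 7; EF_Stage build = 7+8 = 15
ES_Marketing push = 14; EF_Marketing push = 14+14 = 28
ES_Ticketing = max(EF_Catering order=17, EF_AV setup=13, EF_Stage build=15, EF_Marketing push=28) = 28; EF_Ticketing = 28+4 = 32
Expected project duration μ = 32 days. Critical path: Permits → Marketing push → Ticketing.

Variance along critical path = 13.444 + 4.000 + 2.778 = 20.222
σ = √20.222 = 4.497 days

4.50 days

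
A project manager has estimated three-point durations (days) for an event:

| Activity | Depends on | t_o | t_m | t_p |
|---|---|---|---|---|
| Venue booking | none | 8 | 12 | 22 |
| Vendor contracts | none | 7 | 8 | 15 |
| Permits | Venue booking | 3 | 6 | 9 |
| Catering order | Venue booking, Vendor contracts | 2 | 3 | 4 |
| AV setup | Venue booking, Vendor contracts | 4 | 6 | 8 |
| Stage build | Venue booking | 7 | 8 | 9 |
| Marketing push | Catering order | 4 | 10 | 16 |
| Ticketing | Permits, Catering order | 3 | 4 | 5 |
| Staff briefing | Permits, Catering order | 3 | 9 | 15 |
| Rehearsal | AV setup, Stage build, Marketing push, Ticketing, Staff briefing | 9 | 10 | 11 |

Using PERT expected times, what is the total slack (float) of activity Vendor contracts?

te_Venue booking = (8 + 4·12 + 22)/6 = 78/6 = 13
te_Vendor contracts = (7 + 4·8 + 15)/6 = 54/6 = 9
te_Permits = (3 + 4·6 + 9)/6 = 36/6 = 6
te_Catering order = (2 + 4·3 + 4)/6 = 18/6 = 3
te_AV setup = (4 + 4·6 + 8)/6 = 36/6 = 6
te_Stage build = (7 + 4·8 + 9)/6 = 48/6 = 8
te_Marketing push = (4 + 4·10 + 16)/6 = 60/6 = 10
te_Ticketing = (3 + 4·4 + 5)/6 = 24/6 = 4
te_Staff briefing = (3 + 4·9 + 15)/6 = 54/6 = 9
te_Rehearsal = (9 + 4·10 + 11)/6 = 60/6 = 10

Forward pass:
ES_Venue booking = 0; EF_Venue booking = 13
ES_Vendor contracts = 0; EF_Vendor contracts = 9
ES_Permits = 13; EF_Permits = 13+6 = 19
ES_Catering order = max(EF_Venue booking=13, EF_Vendor contracts=9) = 13; EF_Catering order = 13+3 = 16
ES_AV setup = max(EF_Venue booking=13, EF_Vendor contracts=9) = 13; EF_AV setup = 13+6 = 19
ES_Stage build = 13; EF_Stage build = 13+8 = 21
ES_Marketing push = 16; EF_Marketing push = 16+10 = 26
ES_Ticketing = max(EF_Permits=19, EF_Catering order=16) = 19; EF_Ticketing = 19+4 = 23
ES_Staff briefing = max(EF_Permits=19, EF_Catering order=16) = 19; EF_Staff briefing = 19+9 = 28
ES_Rehearsal = max(EF_AV setup=19, EF_Stage build=21, EF_Marketing push=26, EF_Ticketing=23, EF_Staff briefing=28) = 28; EF_Rehearsal = 28+10 = 38
Expected project duration μ = 38 days. Critical path: Venue booking → Permits → Staff briefing → Rehearsal.

Backward pass:
LF_Rehearsal = 38; LS_Rehearsal = 38−10 = 28
LF_Staff briefing = LS_Rehearsal = 28; LS_Staff briefing = 28−9 = 19
LF_Ticketing = LS_Rehearsal = 28; LS_Ticketing = 28−4 = 24
LF_Marketing push = LS_Rehearsal = 28; LS_Marketing push = 28−10 = 18
LF_Stage build = LS_Rehearsal = 28; LS_Stage build = 28−8 = 20
LF_AV setup = LS_Rehearsal = 28; LS_AV setup = 28−6 = 22
LF_Catering order = min(LS_Marketing push=18, LS_Ticketing=24, LS_Staff briefing=19) = 18; LS_Catering order = 18−3 = 15
LF_Permits = min(LS_Ticketing=24, LS_Staff briefing=19) = 19; LS_Permits = 19−6 = 13
LF_Vendor contracts = min(LS_Catering order=15, LS_AV setup=22) = 15; LS_Vendor contracts = 15−9 = 6
LF_Venue booking = min(LS_Permits=13, LS_Catering order=15, LS_AV setup=22, LS_Stage build=20) = 13; LS_Venue booking = 13−13 = 0
Slack_Vendor contracts = LS_Vendor contracts − ES_Vendor contracts = 6 − 0 = 6

6 days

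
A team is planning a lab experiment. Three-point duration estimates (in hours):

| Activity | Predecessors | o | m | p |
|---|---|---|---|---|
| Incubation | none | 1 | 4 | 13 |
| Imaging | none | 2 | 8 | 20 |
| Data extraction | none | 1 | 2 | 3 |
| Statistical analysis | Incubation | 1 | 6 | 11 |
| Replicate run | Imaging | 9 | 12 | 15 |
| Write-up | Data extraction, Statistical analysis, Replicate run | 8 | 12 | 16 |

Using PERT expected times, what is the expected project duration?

te_Incubation = (1 + 4·4 + 13)/6 = 30/6 = 5
te_Imaging = (2 + 4·8 + 20)/6 = 54/6 = 9
te_Data extraction = (1 + 4·2 + 3)/6 = 12/6 = 2
te_Statistical analysis = (1 + 4·6 + 11)/6 = 36/6 = 6
te_Replicate run = (9 + 4·12 + 15)/6 = 72/6 = 12
te_Write-up = (8 + 4·12 + 16)/6 = 72/6 = 12

Forward pass:
ES_Incubation = 0; EF_Incubation = 5
ES_Imaging = 0; EF_Imaging = 9
ES_Data extraction = 0; EF_Data extraction = 2
ES_Statistical analysis = 5; EF_Statistical analysis = 5+6 = 11
ES_Replicate run = 9; EF_Replicate run = 9+12 = 21
ES_Write-up = max(EF_Data extraction=2, EF_Statistical analysis=11, EF_Replicate run=21) = 21; EF_Write-up = 21+12 = 33
Expected project duration μ = 33 hours. Critical path: Imaging → Replicate run → Write-up.

33 hours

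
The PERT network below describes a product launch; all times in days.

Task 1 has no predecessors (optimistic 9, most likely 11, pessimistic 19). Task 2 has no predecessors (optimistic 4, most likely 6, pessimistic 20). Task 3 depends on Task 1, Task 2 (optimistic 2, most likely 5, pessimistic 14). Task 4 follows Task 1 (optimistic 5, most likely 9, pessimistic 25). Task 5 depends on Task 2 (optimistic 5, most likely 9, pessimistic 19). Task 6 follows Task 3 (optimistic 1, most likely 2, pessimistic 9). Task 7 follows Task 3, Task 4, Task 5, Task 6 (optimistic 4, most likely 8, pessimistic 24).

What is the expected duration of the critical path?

te_Task 1 = (9 + 4·11 + 19)/6 = 72/6 = 12
te_Task 2 = (4 + 4·6 + 20)/6 = 48/6 = 8
te_Task 3 = (2 + 4·5 + 14)/6 = 36/6 = 6
te_Task 4 = (5 + 4·9 + 25)/6 = 66/6 = 11
te_Task 5 = (5 + 4·9 + 19)/6 = 60/6 = 10
te_Task 6 = (1 + 4·2 + 9)/6 = 18/6 = 3
te_Task 7 = (4 + 4·8 + 24)/6 = 60/6 = 10

Forward pass:
ES_Task 1 = 0; EF_Task 1 = 12
ES_Task 2 = 0; EF_Task 2 = 8
ES_Task 3 = max(EF_Task 1=12, EF_Task 2=8) = 12; EF_Task 3 = 12+6 = 18
ES_Task 4 = 12; EF_Task 4 = 12+11 = 23
ES_Task 5 = 8; EF_Task 5 = 8+10 = 18
ES_Task 6 = 18; EF_Task 6 = 18+3 = 21
ES_Task 7 = max(EF_Task 3=18, EF_Task 4=23, EF_Task 5=18, EF_Task 6=21) = 23; EF_Task 7 = 23+10 = 33
Expected project duration μ = 33 days. Critical path: Task 1 → Task 4 → Task 7.

33 days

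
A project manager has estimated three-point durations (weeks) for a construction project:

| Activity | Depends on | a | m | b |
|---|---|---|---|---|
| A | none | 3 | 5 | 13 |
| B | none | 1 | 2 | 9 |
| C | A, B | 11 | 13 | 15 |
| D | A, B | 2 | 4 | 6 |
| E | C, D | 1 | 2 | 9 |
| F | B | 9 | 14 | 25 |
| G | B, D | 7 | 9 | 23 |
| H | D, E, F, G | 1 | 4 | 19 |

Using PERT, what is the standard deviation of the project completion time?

te_A = (3 + 4·5 + 13)/6 = 36/6 = 6; σ²_A = ((13−3)/6)² = 2.778
te_B = (1 + 4·2 + 9)/6 = 18/6 = 3; σ²_B = ((9−1)/6)² = 1.778
te_C = (11 + 4·13 + 15)/6 = 78/6 = 13; σ²_C = ((15−11)/6)² = 0.444
te_D = (2 + 4·4 + 6)/6 = 24/6 = 4; σ²_D = ((6−2)/6)² = 0.444
te_E = (1 + 4·2 + 9)/6 = 18/6 = 3; σ²_E = ((9−1)/6)² = 1.778
te_F = (9 + 4·14 + 25)/6 = 90/6 = 15; σ²_F = ((25−9)/6)² = 7.111
te_G = (7 + 4·9 + 23)/6 = 66/6 = 11; σ²_G = ((23−7)/6)² = 7.111
te_H = (1 + 4·4 + 19)/6 = 36/6 = 6; σ²_H = ((19−1)/6)² = 9.000

Forward pass:
ES_A = 0; EF_A = 6
ES_B = 0; EF_B = 3
ES_C = max(EF_A=6, EF_B=3) = 6; EF_C = 6+13 = 19
ES_D = max(EF_A=6, EF_B=3) = 6; EF_D = 6+4 = 10
ES_E = max(EF_C=19, EF_D=10) = 19; EF_E = 19+3 = 22
ES_F = 3; EF_F = 3+15 = 18
ES_G = max(EF_B=3, EF_D=10) = 10; EF_G = 10+11 = 21
ES_H = max(EF_D=10, EF_E=22, EF_F=18, EF_G=21) = 22; EF_H = 22+6 = 28
Expected project duration μ = 28 weeks. Critical path: A → C → E → H.

Variance along critical path = 2.778 + 0.444 + 1.778 + 9.000 = 14.000
σ = √14.000 = 3.742 weeks

3.74 weeks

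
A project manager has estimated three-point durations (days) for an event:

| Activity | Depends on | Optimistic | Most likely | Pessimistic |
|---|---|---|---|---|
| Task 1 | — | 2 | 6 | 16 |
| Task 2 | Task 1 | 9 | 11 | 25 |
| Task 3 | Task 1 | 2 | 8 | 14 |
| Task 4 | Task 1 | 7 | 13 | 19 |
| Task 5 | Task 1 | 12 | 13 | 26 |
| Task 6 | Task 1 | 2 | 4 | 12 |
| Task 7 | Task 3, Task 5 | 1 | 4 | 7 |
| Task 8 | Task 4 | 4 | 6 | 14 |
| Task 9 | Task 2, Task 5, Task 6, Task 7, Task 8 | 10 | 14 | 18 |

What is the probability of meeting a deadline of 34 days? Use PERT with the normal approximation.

te_Task 1 = (2 + 4·6 + 16)/6 = 42/6 = 7; σ²_Task 1 = ((16−2)/6)² = 5.444
te_Task 2 = (9 + 4·11 + 25)/6 = 78/6 = 13; σ²_Task 2 = ((25−9)/6)² = 7.111
te_Task 3 = (2 + 4·8 + 14)/6 = 48/6 = 8; σ²_Task 3 = ((14−2)/6)² = 4.000
te_Task 4 = (7 + 4·13 + 19)/6 = 78/6 = 13; σ²_Task 4 = ((19−7)/6)² = 4.000
te_Task 5 = (12 + 4·13 + 26)/6 = 90/6 = 15; σ²_Task 5 = ((26−12)/6)² = 5.444
te_Task 6 = (2 + 4·4 + 12)/6 = 30/6 = 5; σ²_Task 6 = ((12−2)/6)² = 2.778
te_Task 7 = (1 + 4·4 + 7)/6 = 24/6 = 4; σ²_Task 7 = ((7−1)/6)² = 1.000
te_Task 8 = (4 + 4·6 + 14)/6 = 42/6 = 7; σ²_Task 8 = ((14−4)/6)² = 2.778
te_Task 9 = (10 + 4·14 + 18)/6 = 84/6 = 14; σ²_Task 9 = ((18−10)/6)² = 1.778

Forward pass:
ES_Task 1 = 0; EF_Task 1 = 7
ES_Task 2 = 7; EF_Task 2 = 7+13 = 20
ES_Task 3 = 7; EF_Task 3 = 7+8 = 15
ES_Task 4 = 7; EF_Task 4 = 7+13 = 20
ES_Task 5 = 7; EF_Task 5 = 7+15 = 22
ES_Task 6 = 7; EF_Task 6 = 7+5 = 12
ES_Task 7 = max(EF_Task 3=15, EF_Task 5=22) = 22; EF_Task 7 = 22+4 = 26
ES_Task 8 = 20; EF_Task 8 = 20+7 = 27
ES_Task 9 = max(EF_Task 2=20, EF_Task 5=22, EF_Task 6=12, EF_Task 7=26, EF_Task 8=27) = 27; EF_Task 9 = 27+14 = 41
Expected project duration μ = 41 days. Critical path: Task 1 → Task 4 → Task 8 → Task 9.

Variance along critical path = 5.444 + 4.000 + 2.778 + 1.778 = 14.000; σ = √14.000 = 3.742 days.
Z = (34 − 41) / 3.742 = -1.871
P(T ≤ 34) = Φ(-1.871) ≈ 0.031

0.031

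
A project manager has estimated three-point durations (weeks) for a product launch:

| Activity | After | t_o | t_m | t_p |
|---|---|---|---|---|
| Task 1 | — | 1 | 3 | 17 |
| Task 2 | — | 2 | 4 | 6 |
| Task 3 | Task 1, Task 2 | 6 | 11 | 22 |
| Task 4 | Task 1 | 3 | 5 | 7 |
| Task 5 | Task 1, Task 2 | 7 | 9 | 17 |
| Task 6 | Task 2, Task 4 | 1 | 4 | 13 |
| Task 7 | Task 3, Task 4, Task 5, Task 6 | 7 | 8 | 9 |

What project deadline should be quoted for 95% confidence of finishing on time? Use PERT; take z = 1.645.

te_Task 1 = (1 + 4·3 + 17)/6 = 30/6 = 5; σ²_Task 1 = ((17−1)/6)² = 7.111
te_Task 2 = (2 + 4·4 + 6)/6 = 24/6 = 4; σ²_Task 2 = ((6−2)/6)² = 0.444
te_Task 3 = (6 + 4·11 + 22)/6 = 72/6 = 12; σ²_Task 3 = ((22−6)/6)² = 7.111
te_Task 4 = (3 + 4·5 + 7)/6 = 30/6 = 5; σ²_Task 4 = ((7−3)/6)² = 0.444
te_Task 5 = (7 + 4·9 + 17)/6 = 60/6 = 10; σ²_Task 5 = ((17−7)/6)² = 2.778
te_Task 6 = (1 + 4·4 + 13)/6 = 30/6 = 5; σ²_Task 6 = ((13−1)/6)² = 4.000
te_Task 7 = (7 + 4·8 + 9)/6 = 48/6 = 8; σ²_Task 7 = ((9−7)/6)² = 0.111

Forward pass:
ES_Task 1 = 0; EF_Task 1 = 5
ES_Task 2 = 0; EF_Task 2 = 4
ES_Task 3 = max(EF_Task 1=5, EF_Task 2=4) = 5; EF_Task 3 = 5+12 = 17
ES_Task 4 = 5; EF_Task 4 = 5+5 = 10
ES_Task 5 = max(EF_Task 1=5, EF_Task 2=4) = 5; EF_Task 5 = 5+10 = 15
ES_Task 6 = max(EF_Task 2=4, EF_Task 4=10) = 10; EF_Task 6 = 10+5 = 15
ES_Task 7 = max(EF_Task 3=17, EF_Task 4=10, EF_Task 5=15, EF_Task 6=15) = 17; EF_Task 7 = 17+8 = 25
Expected project duration μ = 25 weeks. Critical path: Task 1 → Task 3 → Task 7.

Variance along critical path = 7.111 + 7.111 + 0.111 = 14.333; σ = 3.786 weeks.
D = μ + z·σ = 25 + 1.645·3.786 = 31.2 weeks

31.2 weeks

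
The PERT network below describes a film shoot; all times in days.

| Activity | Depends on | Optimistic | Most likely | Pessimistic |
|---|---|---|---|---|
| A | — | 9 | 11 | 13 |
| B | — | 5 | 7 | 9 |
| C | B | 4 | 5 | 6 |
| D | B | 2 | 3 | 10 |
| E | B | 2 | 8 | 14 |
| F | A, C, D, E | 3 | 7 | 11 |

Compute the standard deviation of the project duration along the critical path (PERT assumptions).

te_A = (9 + 4·11 + 13)/6 = 66/6 = 11; σ²_A = ((13−9)/6)² = 0.444
te_B = (5 + 4·7 + 9)/6 = 42/6 = 7; σ²_B = ((9−5)/6)² = 0.444
te_C = (4 + 4·5 + 6)/6 = 30/6 = 5; σ²_C = ((6−4)/6)² = 0.111
te_D = (2 + 4·3 + 10)/6 = 24/6 = 4; σ²_D = ((10−2)/6)² = 1.778
te_E = (2 + 4·8 + 14)/6 = 48/6 = 8; σ²_E = ((14−2)/6)² = 4.000
te_F = (3 + 4·7 + 11)/6 = 42/6 = 7; σ²_F = ((11−3)/6)² = 1.778

Forward pass:
ES_A = 0; EF_A = 11
ES_B = 0; EF_B = 7
ES_C = 7; EF_C = 7+5 = 12
ES_D = 7; EF_D = 7+4 = 11
ES_E = 7; EF_E = 7+8 = 15
ES_F = max(EF_A=11, EF_C=12, EF_D=11, EF_E=15) = 15; EF_F = 15+7 = 22
Expected project duration μ = 22 days. Critical path: B → E → F.

Variance along critical path = 0.444 + 4.000 + 1.778 = 6.222
σ = √6.222 = 2.494 days

2.49 days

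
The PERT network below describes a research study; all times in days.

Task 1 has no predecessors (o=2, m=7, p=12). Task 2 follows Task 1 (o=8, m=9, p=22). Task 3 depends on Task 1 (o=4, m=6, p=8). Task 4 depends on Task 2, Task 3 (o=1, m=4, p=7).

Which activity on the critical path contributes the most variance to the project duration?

te_Task 1 = (2 + 4·7 + 12)/6 = 42/6 = 7; σ²_Task 1 = ((12−2)/6)² = 2.778
te_Task 2 = (8 + 4·9 + 22)/6 = 66/6 = 11; σ²_Task 2 = ((22−8)/6)² = 5.444
te_Task 3 = (4 + 4·6 + 8)/6 = 36/6 = 6; σ²_Task 3 = ((8−4)/6)² = 0.444
te_Task 4 = (1 + 4·4 + 7)/6 = 24/6 = 4; σ²_Task 4 = ((7−1)/6)² = 1.000

Forward pass:
ES_Task 1 = 0; EF_Task 1 = 7
ES_Task 2 = 7; EF_Task 2 = 7+11 = 18
ES_Task 3 = 7; EF_Task 3 = 7+6 = 13
ES_Task 4 = max(EF_Task 2=18, EF_Task 3=13) = 18; EF_Task 4 = 18+4 = 22
Expected project duration μ = 22 days. Critical path: Task 1 → Task 2 → Task 4.

Variances on critical path: σ²_Task 1=2.778, σ²_Task 2=5.444, σ²_Task 4=1.000.
Largest is σ²_Task 2 = 5.444.

Task 2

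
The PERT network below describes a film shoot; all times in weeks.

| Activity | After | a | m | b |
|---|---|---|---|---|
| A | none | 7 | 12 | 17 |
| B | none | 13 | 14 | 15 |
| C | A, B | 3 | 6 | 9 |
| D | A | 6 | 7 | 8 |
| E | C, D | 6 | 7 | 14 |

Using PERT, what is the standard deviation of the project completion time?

te_A = (7 + 4·12 + 17)/6 = 72/6 = 12; σ²_A = ((17−7)/6)² = 2.778
te_B = (13 + 4·14 + 15)/6 = 84/6 = 14; σ²_B = ((15−13)/6)² = 0.111
te_C = (3 + 4·6 + 9)/6 = 36/6 = 6; σ²_C = ((9−3)/6)² = 1.000
te_D = (6 + 4·7 + 8)/6 = 42/6 = 7; σ²_D = ((8−6)/6)² = 0.111
te_E = (6 + 4·7 + 14)/6 = 48/6 = 8; σ²_E = ((14−6)/6)² = 1.778

Forward pass:
ES_A = 0; EF_A = 12
ES_B = 0; EF_B = 14
ES_C = max(EF_A=12, EF_B=14) = 14; EF_C = 14+6 = 20
ES_D = 12; EF_D = 12+7 = 19
ES_E = max(EF_C=20, EF_D=19) = 20; EF_E = 20+8 = 28
Expected project duration μ = 28 weeks. Critical path: B → C → E.

Variance along critical path = 0.111 + 1.000 + 1.778 = 2.889
σ = √2.889 = 1.700 weeks

1.70 weeks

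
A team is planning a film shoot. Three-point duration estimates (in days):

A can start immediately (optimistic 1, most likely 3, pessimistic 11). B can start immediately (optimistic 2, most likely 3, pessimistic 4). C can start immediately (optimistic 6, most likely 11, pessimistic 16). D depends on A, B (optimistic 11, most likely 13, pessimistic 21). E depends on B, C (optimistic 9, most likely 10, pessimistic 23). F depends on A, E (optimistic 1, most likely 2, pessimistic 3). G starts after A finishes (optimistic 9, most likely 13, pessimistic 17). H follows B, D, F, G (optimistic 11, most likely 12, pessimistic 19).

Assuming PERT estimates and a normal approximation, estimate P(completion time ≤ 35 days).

0.173

te_A = (1 + 4·3 + 11)/6 = 24/6 = 4; σ²_A = ((11−1)/6)² = 2.778
te_B = (2 + 4·3 + 4)/6 = 18/6 = 3; σ²_B = ((4−2)/6)² = 0.111
te_C = (6 + 4·11 + 16)/6 = 66/6 = 11; σ²_C = ((16−6)/6)² = 2.778
te_D = (11 + 4·13 + 21)/6 = 84/6 = 14; σ²_D = ((21−11)/6)² = 2.778
te_E = (9 + 4·10 + 23)/6 = 72/6 = 12; σ²_E = ((23−9)/6)² = 5.444
te_F = (1 + 4·2 + 3)/6 = 12/6 = 2; σ²_F = ((3−1)/6)² = 0.111
te_G = (9 + 4·13 + 17)/6 = 78/6 = 13; σ²_G = ((17−9)/6)² = 1.778
te_H = (11 + 4·12 + 19)/6 = 78/6 = 13; σ²_H = ((19−11)/6)² = 1.778

Forward pass:
ES_A = 0; EF_A = 4
ES_B = 0; EF_B = 3
ES_C = 0; EF_C = 11
ES_D = max(EF_A=4, EF_B=3) = 4; EF_D = 4+14 = 18
ES_E = max(EF_B=3, EF_C=11) = 11; EF_E = 11+12 = 23
ES_F = max(EF_A=4, EF_E=23) = 23; EF_F = 23+2 = 25
ES_G = 4; EF_G = 4+13 = 17
ES_H = max(EF_B=3, EF_D=18, EF_F=25, EF_G=17) = 25; EF_H = 25+13 = 38
Expected project duration μ = 38 days. Critical path: C → E → F → H.

Variance along critical path = 2.778 + 5.444 + 0.111 + 1.778 = 10.111; σ = √10.111 = 3.180 days.
Z = (35 − 38) / 3.180 = -0.943
P(T ≤ 35) = Φ(-0.943) ≈ 0.173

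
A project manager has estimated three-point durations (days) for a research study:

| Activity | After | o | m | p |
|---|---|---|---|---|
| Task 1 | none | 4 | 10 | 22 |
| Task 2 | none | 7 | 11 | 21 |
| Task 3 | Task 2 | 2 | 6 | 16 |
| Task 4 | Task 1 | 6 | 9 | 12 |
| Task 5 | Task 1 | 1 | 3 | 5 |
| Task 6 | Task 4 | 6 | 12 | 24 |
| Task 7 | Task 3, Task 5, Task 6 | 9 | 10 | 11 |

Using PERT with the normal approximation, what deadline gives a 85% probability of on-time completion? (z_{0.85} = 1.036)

te_Task 1 = (4 + 4·10 + 22)/6 = 66/6 = 11; σ²_Task 1 = ((22−4)/6)² = 9.000
te_Task 2 = (7 + 4·11 + 21)/6 = 72/6 = 12; σ²_Task 2 = ((21−7)/6)² = 5.444
te_Task 3 = (2 + 4·6 + 16)/6 = 42/6 = 7; σ²_Task 3 = ((16−2)/6)² = 5.444
te_Task 4 = (6 + 4·9 + 12)/6 = 54/6 = 9; σ²_Task 4 = ((12−6)/6)² = 1.000
te_Task 5 = (1 + 4·3 + 5)/6 = 18/6 = 3; σ²_Task 5 = ((5−1)/6)² = 0.444
te_Task 6 = (6 + 4·12 + 24)/6 = 78/6 = 13; σ²_Task 6 = ((24−6)/6)² = 9.000
te_Task 7 = (9 + 4·10 + 11)/6 = 60/6 = 10; σ²_Task 7 = ((11−9)/6)² = 0.111

Forward pass:
ES_Task 1 = 0; EF_Task 1 = 11
ES_Task 2 = 0; EF_Task 2 = 12
ES_Task 3 = 12; EF_Task 3 = 12+7 = 19
ES_Task 4 = 11; EF_Task 4 = 11+9 = 20
ES_Task 5 = 11; EF_Task 5 = 11+3 = 14
ES_Task 6 = 20; EF_Task 6 = 20+13 = 33
ES_Task 7 = max(EF_Task 3=19, EF_Task 5=14, EF_Task 6=33) = 33; EF_Task 7 = 33+10 = 43
Expected project duration μ = 43 days. Critical path: Task 1 → Task 4 → Task 6 → Task 7.

Variance along critical path = 9.000 + 1.000 + 9.000 + 0.111 = 19.111; σ = 4.372 days.
D = μ + z·σ = 43 + 1.036·4.372 = 47.5 days

47.5 days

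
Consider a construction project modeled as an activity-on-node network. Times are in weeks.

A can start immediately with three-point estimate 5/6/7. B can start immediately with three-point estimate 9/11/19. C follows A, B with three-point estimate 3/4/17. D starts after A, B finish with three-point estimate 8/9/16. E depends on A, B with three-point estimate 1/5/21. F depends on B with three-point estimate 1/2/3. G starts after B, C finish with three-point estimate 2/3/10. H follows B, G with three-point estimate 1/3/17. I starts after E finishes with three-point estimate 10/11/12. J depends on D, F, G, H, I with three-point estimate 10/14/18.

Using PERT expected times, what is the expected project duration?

te_A = (5 + 4·6 + 7)/6 = 36/6 = 6
te_B = (9 + 4·11 + 19)/6 = 72/6 = 12
te_C = (3 + 4·4 + 17)/6 = 36/6 = 6
te_D = (8 + 4·9 + 16)/6 = 60/6 = 10
te_E = (1 + 4·5 + 21)/6 = 42/6 = 7
te_F = (1 + 4·2 + 3)/6 = 12/6 = 2
te_G = (2 + 4·3 + 10)/6 = 24/6 = 4
te_H = (1 + 4·3 + 17)/6 = 30/6 = 5
te_I = (10 + 4·11 + 12)/6 = 66/6 = 11
te_J = (10 + 4·14 + 18)/6 = 84/6 = 14

Forward pass:
ES_A = 0; EF_A = 6
ES_B = 0; EF_B = 12
ES_C = max(EF_A=6, EF_B=12) = 12; EF_C = 12+6 = 18
ES_D = max(EF_A=6, EF_B=12) = 12; EF_D = 12+10 = 22
ES_E = max(EF_A=6, EF_B=12) = 12; EF_E = 12+7 = 19
ES_F = 12; EF_F = 12+2 = 14
ES_G = max(EF_B=12, EF_C=18) = 18; EF_G = 18+4 = 22
ES_H = max(EF_B=12, EF_G=22) = 22; EF_H = 22+5 = 27
ES_I = 19; EF_I = 19+11 = 30
ES_J = max(EF_D=22, EF_F=14, EF_G=22, EF_H=27, EF_I=30) = 30; EF_J = 30+14 = 44
Expected project duration μ = 44 weeks. Critical path: B → E → I → J.

44 weeks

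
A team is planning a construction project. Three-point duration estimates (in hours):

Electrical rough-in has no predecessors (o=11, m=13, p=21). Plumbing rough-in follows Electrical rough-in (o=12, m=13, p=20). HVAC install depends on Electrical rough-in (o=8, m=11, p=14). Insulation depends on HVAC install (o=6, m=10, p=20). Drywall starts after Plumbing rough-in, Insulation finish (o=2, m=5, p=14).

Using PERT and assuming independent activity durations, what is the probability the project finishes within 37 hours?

0.085

te_Electrical rough-in = (11 + 4·13 + 21)/6 = 84/6 = 14; σ²_Electrical rough-in = ((21−11)/6)² = 2.778
te_Plumbing rough-in = (12 + 4·13 + 20)/6 = 84/6 = 14; σ²_Plumbing rough-in = ((20−12)/6)² = 1.778
te_HVAC install = (8 + 4·11 + 14)/6 = 66/6 = 11; σ²_HVAC install = ((14−8)/6)² = 1.000
te_Insulation = (6 + 4·10 + 20)/6 = 66/6 = 11; σ²_Insulation = ((20−6)/6)² = 5.444
te_Drywall = (2 + 4·5 + 14)/6 = 36/6 = 6; σ²_Drywall = ((14−2)/6)² = 4.000

Forward pass:
ES_Electrical rough-in = 0; EF_Electrical rough-in = 14
ES_Plumbing rough-in = 14; EF_Plumbing rough-in = 14+14 = 28
ES_HVAC install = 14; EF_HVAC install = 14+11 = 25
ES_Insulation = 25; EF_Insulation = 25+11 = 36
ES_Drywall = max(EF_Plumbing rough-in=28, EF_Insulation=36) = 36; EF_Drywall = 36+6 = 42
Expected project duration μ = 42 hours. Critical path: Electrical rough-in → HVAC install → Insulation → Drywall.

Variance along critical path = 2.778 + 1.000 + 5.444 + 4.000 = 13.222; σ = √13.222 = 3.636 hours.
Z = (37 − 42) / 3.636 = -1.375
P(T ≤ 37) = Φ(-1.375) ≈ 0.085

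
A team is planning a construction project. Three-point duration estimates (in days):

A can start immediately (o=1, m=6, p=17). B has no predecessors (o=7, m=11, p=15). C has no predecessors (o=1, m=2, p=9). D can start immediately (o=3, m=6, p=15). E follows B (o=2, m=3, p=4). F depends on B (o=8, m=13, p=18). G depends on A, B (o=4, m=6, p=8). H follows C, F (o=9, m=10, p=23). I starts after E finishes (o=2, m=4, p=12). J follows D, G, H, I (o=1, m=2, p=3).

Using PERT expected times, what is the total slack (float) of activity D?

29 days

te_A = (1 + 4·6 + 17)/6 = 42/6 = 7
te_B = (7 + 4·11 + 15)/6 = 66/6 = 11
te_C = (1 + 4·2 + 9)/6 = 18/6 = 3
te_D = (3 + 4·6 + 15)/6 = 42/6 = 7
te_E = (2 + 4·3 + 4)/6 = 18/6 = 3
te_F = (8 + 4·13 + 18)/6 = 78/6 = 13
te_G = (4 + 4·6 + 8)/6 = 36/6 = 6
te_H = (9 + 4·10 + 23)/6 = 72/6 = 12
te_I = (2 + 4·4 + 12)/6 = 30/6 = 5
te_J = (1 + 4·2 + 3)/6 = 12/6 = 2

Forward pass:
ES_A = 0; EF_A = 7
ES_B = 0; EF_B = 11
ES_C = 0; EF_C = 3
ES_D = 0; EF_D = 7
ES_E = 11; EF_E = 11+3 = 14
ES_F = 11; EF_F = 11+13 = 24
ES_G = max(EF_A=7, EF_B=11) = 11; EF_G = 11+6 = 17
ES_H = max(EF_C=3, EF_F=24) = 24; EF_H = 24+12 = 36
ES_I = 14; EF_I = 14+5 = 19
ES_J = max(EF_D=7, EF_G=17, EF_H=36, EF_I=19) = 36; EF_J = 36+2 = 38
Expected project duration μ = 38 days. Critical path: B → F → H → J.

Backward pass:
LF_J = 38; LS_J = 38−2 = 36
LF_I = LS_J = 36; LS_I = 36−5 = 31
LF_H = LS_J = 36; LS_H = 36−12 = 24
LF_G = LS_J = 36; LS_G = 36−6 = 30
LF_F = LS_H = 24; LS_F = 24−13 = 11
LF_E = LS_I = 31; LS_E = 31−3 = 28
LF_D = LS_J = 36; LS_D = 36−7 = 29
LF_C = LS_H = 24; LS_C = 24−3 = 21
LF_B = min(LS_E=28, LS_F=11, LS_G=30) = 11; LS_B = 11−11 = 0
LF_A = LS_G = 30; LS_A = 30−7 = 23
Slack_D = LS_D − ES_D = 29 − 0 = 29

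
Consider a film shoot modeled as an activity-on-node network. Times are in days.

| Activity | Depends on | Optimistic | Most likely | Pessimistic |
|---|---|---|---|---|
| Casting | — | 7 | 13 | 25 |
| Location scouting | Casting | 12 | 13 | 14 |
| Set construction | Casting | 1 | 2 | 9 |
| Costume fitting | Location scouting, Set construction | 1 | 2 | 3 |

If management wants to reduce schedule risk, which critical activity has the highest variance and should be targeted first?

Casting

te_Casting = (7 + 4·13 + 25)/6 = 84/6 = 14; σ²_Casting = ((25−7)/6)² = 9.000
te_Location scouting = (12 + 4·13 + 14)/6 = 78/6 = 13; σ²_Location scouting = ((14−12)/6)² = 0.111
te_Set construction = (1 + 4·2 + 9)/6 = 18/6 = 3; σ²_Set construction = ((9−1)/6)² = 1.778
te_Costume fitting = (1 + 4·2 + 3)/6 = 12/6 = 2; σ²_Costume fitting = ((3−1)/6)² = 0.111

Forward pass:
ES_Casting = 0; EF_Casting = 14
ES_Location scouting = 14; EF_Location scouting = 14+13 = 27
ES_Set construction = 14; EF_Set construction = 14+3 = 17
ES_Costume fitting = max(EF_Location scouting=27, EF_Set construction=17) = 27; EF_Costume fitting = 27+2 = 29
Expected project duration μ = 29 days. Critical path: Casting → Location scouting → Costume fitting.

Variances on critical path: σ²_Casting=9.000, σ²_Location scouting=0.111, σ²_Costume fitting=0.111.
Largest is σ²_Casting = 9.000.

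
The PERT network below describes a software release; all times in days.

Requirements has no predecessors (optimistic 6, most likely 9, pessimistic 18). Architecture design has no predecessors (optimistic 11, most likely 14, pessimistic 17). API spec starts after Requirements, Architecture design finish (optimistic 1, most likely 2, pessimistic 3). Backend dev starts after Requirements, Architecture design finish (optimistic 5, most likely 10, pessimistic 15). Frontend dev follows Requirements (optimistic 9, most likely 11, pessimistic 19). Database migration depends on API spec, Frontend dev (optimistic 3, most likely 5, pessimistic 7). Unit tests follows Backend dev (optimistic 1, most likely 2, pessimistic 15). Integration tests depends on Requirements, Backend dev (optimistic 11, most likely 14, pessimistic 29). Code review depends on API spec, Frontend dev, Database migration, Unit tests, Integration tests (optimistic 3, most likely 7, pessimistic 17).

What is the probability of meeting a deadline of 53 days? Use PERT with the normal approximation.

0.879

te_Requirements = (6 + 4·9 + 18)/6 = 60/6 = 10; σ²_Requirements = ((18−6)/6)² = 4.000
te_Architecture design = (11 + 4·14 + 17)/6 = 84/6 = 14; σ²_Architecture design = ((17−11)/6)² = 1.000
te_API spec = (1 + 4·2 + 3)/6 = 12/6 = 2; σ²_API spec = ((3−1)/6)² = 0.111
te_Backend dev = (5 + 4·10 + 15)/6 = 60/6 = 10; σ²_Backend dev = ((15−5)/6)² = 2.778
te_Frontend dev = (9 + 4·11 + 19)/6 = 72/6 = 12; σ²_Frontend dev = ((19−9)/6)² = 2.778
te_Database migration = (3 + 4·5 + 7)/6 = 30/6 = 5; σ²_Database migration = ((7−3)/6)² = 0.444
te_Unit tests = (1 + 4·2 + 15)/6 = 24/6 = 4; σ²_Unit tests = ((15−1)/6)² = 5.444
te_Integration tests = (11 + 4·14 + 29)/6 = 96/6 = 16; σ²_Integration tests = ((29−11)/6)² = 9.000
te_Code review = (3 + 4·7 + 17)/6 = 48/6 = 8; σ²_Code review = ((17−3)/6)² = 5.444

Forward pass:
ES_Requirements = 0; EF_Requirements = 10
ES_Architecture design = 0; EF_Architecture design = 14
ES_API spec = max(EF_Requirements=10, EF_Architecture design=14) = 14; EF_API spec = 14+2 = 16
ES_Backend dev = max(EF_Requirements=10, EF_Architecture design=14) = 14; EF_Backend dev = 14+10 = 24
ES_Frontend dev = 10; EF_Frontend dev = 10+12 = 22
ES_Database migration = max(EF_API spec=16, EF_Frontend dev=22) = 22; EF_Database migration = 22+5 = 27
ES_Unit tests = 24; EF_Unit tests = 24+4 = 28
ES_Integration tests = max(EF_Requirements=10, EF_Backend dev=24) = 24; EF_Integration tests = 24+16 = 40
ES_Code review = max(EF_API spec=16, EF_Frontend dev=22, EF_Database migration=27, EF_Unit tests=28, EF_Integration tests=40) = 40; EF_Code review = 40+8 = 48
Expected project duration μ = 48 days. Critical path: Architecture design → Backend dev → Integration tests → Code review.

Variance along critical path = 1.000 + 2.778 + 9.000 + 5.444 = 18.222; σ = √18.222 = 4.269 days.
Z = (53 − 48) / 4.269 = 1.171
P(T ≤ 53) = Φ(1.171) ≈ 0.879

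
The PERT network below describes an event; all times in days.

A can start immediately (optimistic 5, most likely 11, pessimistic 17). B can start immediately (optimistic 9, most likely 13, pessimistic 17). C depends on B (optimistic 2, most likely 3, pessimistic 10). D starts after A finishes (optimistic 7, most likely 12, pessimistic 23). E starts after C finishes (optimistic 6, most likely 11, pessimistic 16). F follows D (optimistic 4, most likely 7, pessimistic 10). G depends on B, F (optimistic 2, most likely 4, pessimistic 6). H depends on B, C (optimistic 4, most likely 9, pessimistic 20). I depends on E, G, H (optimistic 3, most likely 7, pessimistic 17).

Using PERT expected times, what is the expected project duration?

43 days

te_A = (5 + 4·11 + 17)/6 = 66/6 = 11
te_B = (9 + 4·13 + 17)/6 = 78/6 = 13
te_C = (2 + 4·3 + 10)/6 = 24/6 = 4
te_D = (7 + 4·12 + 23)/6 = 78/6 = 13
te_E = (6 + 4·11 + 16)/6 = 66/6 = 11
te_F = (4 + 4·7 + 10)/6 = 42/6 = 7
te_G = (2 + 4·4 + 6)/6 = 24/6 = 4
te_H = (4 + 4·9 + 20)/6 = 60/6 = 10
te_I = (3 + 4·7 + 17)/6 = 48/6 = 8

Forward pass:
ES_A = 0; EF_A = 11
ES_B = 0; EF_B = 13
ES_C = 13; EF_C = 13+4 = 17
ES_D = 11; EF_D = 11+13 = 24
ES_E = 17; EF_E = 17+11 = 28
ES_F = 24; EF_F = 24+7 = 31
ES_G = max(EF_B=13, EF_F=31) = 31; EF_G = 31+4 = 35
ES_H = max(EF_B=13, EF_C=17) = 17; EF_H = 17+10 = 27
ES_I = max(EF_E=28, EF_G=35, EF_H=27) = 35; EF_I = 35+8 = 43
Expected project duration μ = 43 days. Critical path: A → D → F → G → I.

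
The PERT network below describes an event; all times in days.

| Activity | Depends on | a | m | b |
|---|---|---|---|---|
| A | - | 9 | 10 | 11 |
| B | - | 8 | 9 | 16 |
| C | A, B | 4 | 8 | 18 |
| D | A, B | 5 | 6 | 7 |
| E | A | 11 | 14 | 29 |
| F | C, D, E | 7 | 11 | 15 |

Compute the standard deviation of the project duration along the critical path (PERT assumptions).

3.30 days

te_A = (9 + 4·10 + 11)/6 = 60/6 = 10; σ²_A = ((11−9)/6)² = 0.111
te_B = (8 + 4·9 + 16)/6 = 60/6 = 10; σ²_B = ((16−8)/6)² = 1.778
te_C = (4 + 4·8 + 18)/6 = 54/6 = 9; σ²_C = ((18−4)/6)² = 5.444
te_D = (5 + 4·6 + 7)/6 = 36/6 = 6; σ²_D = ((7−5)/6)² = 0.111
te_E = (11 + 4·14 + 29)/6 = 96/6 = 16; σ²_E = ((29−11)/6)² = 9.000
te_F = (7 + 4·11 + 15)/6 = 66/6 = 11; σ²_F = ((15−7)/6)² = 1.778

Forward pass:
ES_A = 0; EF_A = 10
ES_B = 0; EF_B = 10
ES_C = max(EF_A=10, EF_B=10) = 10; EF_C = 10+9 = 19
ES_D = max(EF_A=10, EF_B=10) = 10; EF_D = 10+6 = 16
ES_E = 10; EF_E = 10+16 = 26
ES_F = max(EF_C=19, EF_D=16, EF_E=26) = 26; EF_F = 26+11 = 37
Expected project duration μ = 37 days. Critical path: A → E → F.

Variance along critical path = 0.111 + 9.000 + 1.778 = 10.889
σ = √10.889 = 3.300 days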